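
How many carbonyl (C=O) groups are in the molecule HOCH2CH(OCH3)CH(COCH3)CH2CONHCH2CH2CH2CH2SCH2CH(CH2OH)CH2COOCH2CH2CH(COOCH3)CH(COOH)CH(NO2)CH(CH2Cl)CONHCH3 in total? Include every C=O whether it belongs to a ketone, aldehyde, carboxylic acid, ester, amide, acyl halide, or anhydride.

CH(COCH3): ketone, 1 C=O (running total 1).
CH2CONHCH2: amide, 1 C=O (running total 2).
CH2COOCH2: ester, 1 C=O (running total 3).
CH(COOCH3): ester, 1 C=O (running total 4).
CH(COOH): carboxylic acid, 1 C=O (running total 5).
CONHCH3: amide, 1 C=O (running total 6).

6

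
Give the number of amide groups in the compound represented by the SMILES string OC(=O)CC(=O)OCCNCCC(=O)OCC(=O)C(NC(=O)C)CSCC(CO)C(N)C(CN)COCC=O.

1

–COOH: carbonyl C bonded to –OH and C → carboxylic acid (the –OH is not a separate alcohol).
–C(=O)–O–C with C on the carbonyl side → ester.
C–N–C with sp³ carbons and no adjacent C=O → amine (secondary).
–C(=O)–O–C with C on the carbonyl side → ester.
–C(=O)– with carbon on both sides → ketone.
pendant –NHC(=O)CH3: N bonded to a carbonyl → amide (not amine).
C–S–C linkage → sulfide (thioether).
pendant –CH2OH on an sp³ backbone C → alcohol.
–NH2 on an sp³ carbon with no adjacent C=O → amine.
pendant –CH2NH2: N on sp³ C, no adjacent C=O → amine.
C–O–C with sp³ carbons on both sides and no adjacent C=O → ether.
terminal –CHO: carbonyl C bonded to H and C → aldehyde.
Amide appears at: CH(NHCOCH3) → 1.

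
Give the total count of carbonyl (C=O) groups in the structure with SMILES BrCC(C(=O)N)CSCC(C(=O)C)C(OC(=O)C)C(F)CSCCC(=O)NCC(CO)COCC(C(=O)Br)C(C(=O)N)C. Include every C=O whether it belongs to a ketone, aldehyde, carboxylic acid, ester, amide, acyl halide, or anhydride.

CH(CONH2): amide, 1 C=O (running total 1).
CH(COCH3): ketone, 1 C=O (running total 2).
CH(OCOCH3): ester, 1 C=O (running total 3).
CH2CONHCH2: amide, 1 C=O (running total 4).
CH(COBr): acyl halide, 1 C=O (running total 5).
CH(CONH2): amide, 1 C=O (running total 6).

6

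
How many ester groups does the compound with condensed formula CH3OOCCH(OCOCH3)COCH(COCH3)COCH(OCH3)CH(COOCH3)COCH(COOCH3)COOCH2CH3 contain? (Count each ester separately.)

CH3O–C(=O)–: carbonyl C bonded to C and to –OCH3 → ester (not ketone + ether).
pendant –OC(=O)CH3: an acyloxy group → ester.
–C(=O)– with carbon on both sides → ketone.
pendant –COCH3: carbonyl C bonded to two carbons → ketone.
–C(=O)– with carbon on both sides → ketone.
pendant –OCH3: C–O–C with sp³ C, no adjacent C=O → ether.
pendant –COOCH3: carbonyl C bonded to C and –OCH3 → ester.
–C(=O)– with carbon on both sides → ketone.
pendant –COOCH3: carbonyl C bonded to C and –OCH3 → ester.
–C(=O)OCH2CH3: carbonyl C bonded to C and to –OEt → ester.
Ester appears at: CH3OOC, CH(OCOCH3), CH(COOCH3), CH(COOCH3), COOCH2CH3 → 5.

5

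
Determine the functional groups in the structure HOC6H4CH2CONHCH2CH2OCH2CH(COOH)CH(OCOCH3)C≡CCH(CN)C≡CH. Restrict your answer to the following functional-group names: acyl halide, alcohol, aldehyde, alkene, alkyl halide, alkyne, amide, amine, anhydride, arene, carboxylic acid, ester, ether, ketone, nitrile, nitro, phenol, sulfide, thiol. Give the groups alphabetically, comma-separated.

alkyne, amide, arene, carboxylic acid, ester, ether, nitrile, phenol

Working along the chain:
  HOC6H4: –OH attached directly to an aromatic ring → phenol (not alcohol); the ring itself is an arene.
  CH2CONHCH2: –C(=O)–N– linkage → amide (the N is not an amine).
  CH2OCH2: C–O–C with sp³ carbons on both sides and no adjacent C=O → ether.
  CH(COOH): pendant –COOH: carbonyl C bonded to C and –OH → carboxylic acid.
  CH(OCOCH3): pendant –OC(=O)CH3: an acyloxy group → ester.
  C≡C: C≡C triple bond → alkyne.
  CH(CN): pendant –C≡N: nitrile.
  C≡CH: C≡C triple bond → alkyne.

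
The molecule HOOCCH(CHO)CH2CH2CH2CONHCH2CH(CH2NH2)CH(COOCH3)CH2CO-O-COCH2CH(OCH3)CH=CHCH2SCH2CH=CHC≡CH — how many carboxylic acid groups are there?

1

–COOH: carbonyl C bonded to –OH and C → carboxylic acid (the –OH is not a separate alcohol).
pendant –CHO: carbonyl C bonded to C and H → aldehyde.
–C(=O)–N– linkage → amide (the N is not an amine).
pendant –CH2NH2: N on sp³ C, no adjacent C=O → amine.
pendant –COOCH3: carbonyl C bonded to C and –OCH3 → ester.
two acyl groups sharing one oxygen, –C(=O)–O–C(=O)– → anhydride.
pendant –OCH3: C–O–C with sp³ C, no adjacent C=O → ether.
C=C double bond → alkene.
C–S–C linkage → sulfide (thioether).
C=C double bond → alkene.
C≡C triple bond → alkyne.
Carboxylic acid appears at: HOOC → 1.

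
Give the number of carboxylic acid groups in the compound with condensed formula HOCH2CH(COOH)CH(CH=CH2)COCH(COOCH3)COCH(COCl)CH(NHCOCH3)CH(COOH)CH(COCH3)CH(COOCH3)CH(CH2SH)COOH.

3

Working along the chain:
  HOCH2: HO– on an sp³ carbon → alcohol.
  CH(COOH): pendant –COOH: carbonyl C bonded to C and –OH → carboxylic acid.
  CH(CH=CH2): pendant –CH=CH2: C=C double bond → alkene.
  CO: –C(=O)– with carbon on both sides → ketone.
  CH(COOCH3): pendant –COOCH3: carbonyl C bonded to C and –OCH3 → ester.
  CO: –C(=O)– with carbon on both sides → ketone.
  CH(COCl): pendant –C(=O)X: carbonyl C bonded to C and halogen → acyl halide.
  CH(NHCOCH3): pendant –NHC(=O)CH3: N bonded to a carbonyl → amide (not amine).
  CH(COOH): pendant –COOH: carbonyl C bonded to C and –OH → carboxylic acid.
  CH(COCH3): pendant –COCH3: carbonyl C bonded to two carbons → ketone.
  CH(COOCH3): pendant –COOCH3: carbonyl C bonded to C and –OCH3 → ester.
  CH(CH2SH): pendant –CH2SH → thiol.
  COOH: –COOH: carbonyl C bonded to –OH and C → carboxylic acid (the –OH is not a separate alcohol).
Carboxylic acid appears at: CH(COOH), CH(COOH), COOH → 3.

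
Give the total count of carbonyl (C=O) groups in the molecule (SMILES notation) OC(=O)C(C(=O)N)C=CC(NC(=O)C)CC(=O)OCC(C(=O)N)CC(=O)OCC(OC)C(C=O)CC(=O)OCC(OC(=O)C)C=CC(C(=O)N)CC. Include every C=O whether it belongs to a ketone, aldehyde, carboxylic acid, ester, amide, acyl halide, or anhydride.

10

HOOC: carboxylic acid, 1 C=O (running total 1).
CH(CONH2): amide, 1 C=O (running total 2).
CH(NHCOCH3): amide, 1 C=O (running total 3).
CH2COOCH2: ester, 1 C=O (running total 4).
CH(CONH2): amide, 1 C=O (running total 5).
CH2COOCH2: ester, 1 C=O (running total 6).
CH(CHO): aldehyde, 1 C=O (running total 7).
CH2COOCH2: ester, 1 C=O (running total 8).
CH(OCOCH3): ester, 1 C=O (running total 9).
CH(CONH2): amide, 1 C=O (running total 10).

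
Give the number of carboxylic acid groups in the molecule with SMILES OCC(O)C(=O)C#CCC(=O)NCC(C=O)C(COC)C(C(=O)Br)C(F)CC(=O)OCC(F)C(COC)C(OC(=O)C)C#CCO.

0

HO– on an sp³ carbon → alcohol.
–OH on an sp³ carbon → alcohol (secondary).
–C(=O)– with carbon on both sides → ketone.
C≡C triple bond → alkyne.
–C(=O)–N– linkage → amide (the N is not an amine).
pendant –CHO: carbonyl C bonded to C and H → aldehyde.
pendant –CH2OCH3: C–O–C linkage → ether.
pendant –C(=O)X: carbonyl C bonded to C and halogen → acyl halide.
halogen on an sp³ carbon → alkyl halide.
–C(=O)–O–C with C on the carbonyl side → ester.
halogen on an sp³ carbon → alkyl halide.
pendant –CH2OCH3: C–O–C linkage → ether.
pendant –OC(=O)CH3: an acyloxy group → ester.
C≡C triple bond → alkyne.
–OH on an sp³ carbon → alcohol.
No segment is a carboxylic acid: HOCH2 is alcohol, not carboxylic acid; CH(OH) is alcohol, not carboxylic acid; CH2CONHCH2 is amide, not carboxylic acid. → 0.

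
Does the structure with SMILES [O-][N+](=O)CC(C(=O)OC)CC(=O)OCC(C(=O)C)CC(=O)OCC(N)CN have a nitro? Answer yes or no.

yes

–NO2 on carbon → nitro group.
pendant –COOCH3: carbonyl C bonded to C and –OCH3 → ester.
–C(=O)–O–C with C on the carbonyl side → ester.
pendant –COCH3: carbonyl C bonded to two carbons → ketone.
–C(=O)–O–C with C on the carbonyl side → ester.
–NH2 on an sp³ carbon with no adjacent C=O → amine.
–NH2 on an sp³ carbon with no adjacent C=O → amine.
The O2NCH2 segment supplies the nitro: –NO2 on carbon → nitro group.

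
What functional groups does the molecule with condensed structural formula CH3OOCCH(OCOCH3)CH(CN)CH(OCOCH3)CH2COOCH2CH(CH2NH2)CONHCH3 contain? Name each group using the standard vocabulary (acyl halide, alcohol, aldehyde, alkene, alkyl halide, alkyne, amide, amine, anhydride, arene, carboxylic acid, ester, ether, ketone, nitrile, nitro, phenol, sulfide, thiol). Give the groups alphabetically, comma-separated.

Taking each segment in turn:
  CH3OOC: CH3O–C(=O)–: carbonyl C bonded to C and to –OCH3 → ester (not ketone + ether).
  CH(OCOCH3): pendant –OC(=O)CH3: an acyloxy group → ester.
  CH(CN): pendant –C≡N: nitrile.
  CH(OCOCH3): pendant –OC(=O)CH3: an acyloxy group → ester.
  CH2COOCH2: –C(=O)–O–C with C on the carbonyl side → ester.
  CH(CH2NH2): pendant –CH2NH2: N on sp³ C, no adjacent C=O → amine.
  CONHCH3: –C(=O)NHCH3: carbonyl C bonded to C and to N → amide (the N is not an amine).

amide, amine, ester, nitrile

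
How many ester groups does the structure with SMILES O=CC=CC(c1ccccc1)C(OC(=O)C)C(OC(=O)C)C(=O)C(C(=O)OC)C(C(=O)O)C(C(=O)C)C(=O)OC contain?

4

Taking each segment in turn:
  OHC: terminal –CHO: carbonyl C bonded to H and C → aldehyde.
  CH=CH: C=C double bond → alkene.
  CH(C6H5): pendant –C6H5: benzene ring → arene.
  CH(OCOCH3): pendant –OC(=O)CH3: an acyloxy group → ester.
  CH(OCOCH3): pendant –OC(=O)CH3: an acyloxy group → ester.
  CO: –C(=O)– with carbon on both sides → ketone.
  CH(COOCH3): pendant –COOCH3: carbonyl C bonded to C and –OCH3 → ester.
  CH(COOH): pendant –COOH: carbonyl C bonded to C and –OH → carboxylic acid.
  CH(COCH3): pendant –COCH3: carbonyl C bonded to two carbons → ketone.
  COOCH3: –C(=O)OCH3: carbonyl C bonded to C and to –OCH3 → ester (not ketone + ether).
Ester appears at: CH(OCOCH3), CH(OCOCH3), CH(COOCH3), COOCH3 → 4.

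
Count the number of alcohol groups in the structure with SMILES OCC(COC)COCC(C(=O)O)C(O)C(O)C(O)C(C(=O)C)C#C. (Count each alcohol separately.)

4

HO– on an sp³ carbon → alcohol.
pendant –CH2OCH3: C–O–C linkage → ether.
C–O–C with sp³ carbons on both sides and no adjacent C=O → ether.
pendant –COOH: carbonyl C bonded to C and –OH → carboxylic acid.
–OH on an sp³ carbon → alcohol (secondary).
–OH on an sp³ carbon → alcohol (secondary).
–OH on an sp³ carbon → alcohol (secondary).
pendant –COCH3: carbonyl C bonded to two carbons → ketone.
C≡C triple bond → alkyne.
Alcohol appears at: HOCH2, CH(OH), CH(OH), CH(OH) → 4.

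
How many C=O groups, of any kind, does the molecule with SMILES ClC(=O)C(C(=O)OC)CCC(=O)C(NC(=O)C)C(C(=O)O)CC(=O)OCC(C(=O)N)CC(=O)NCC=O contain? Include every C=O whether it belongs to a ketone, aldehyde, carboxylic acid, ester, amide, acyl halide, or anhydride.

ClCO: acyl halide, 1 C=O (running total 1).
CH(COOCH3): ester, 1 C=O (running total 2).
CO: ketone, 1 C=O (running total 3).
CH(NHCOCH3): amide, 1 C=O (running total 4).
CH(COOH): carboxylic acid, 1 C=O (running total 5).
CH2COOCH2: ester, 1 C=O (running total 6).
CH(CONH2): amide, 1 C=O (running total 7).
CH2CONHCH2: amide, 1 C=O (running total 8).
CHO: aldehyde, 1 C=O (running total 9).

9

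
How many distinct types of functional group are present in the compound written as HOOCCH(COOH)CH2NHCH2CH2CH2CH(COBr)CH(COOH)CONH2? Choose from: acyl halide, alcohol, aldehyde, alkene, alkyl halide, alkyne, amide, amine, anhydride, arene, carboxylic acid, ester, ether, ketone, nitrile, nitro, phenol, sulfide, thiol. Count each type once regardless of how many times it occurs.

4

Reading the structure from left to right:
  HOOC: –COOH: carbonyl C bonded to –OH and C → carboxylic acid (the –OH is not a separate alcohol).
  CH(COOH): pendant –COOH: carbonyl C bonded to C and –OH → carboxylic acid.
  CH2NHCH2: C–N–C with sp³ carbons and no adjacent C=O → amine (secondary).
  CH(COBr): pendant –C(=O)X: carbonyl C bonded to C and halogen → acyl halide.
  CH(COOH): pendant –COOH: carbonyl C bonded to C and –OH → carboxylic acid.
  CONH2: –C(=O)NH2: carbonyl C bonded to C and to N → amide (the N is not a separate amine).
Distinct types present: acyl halide, amide, amine, carboxylic acid.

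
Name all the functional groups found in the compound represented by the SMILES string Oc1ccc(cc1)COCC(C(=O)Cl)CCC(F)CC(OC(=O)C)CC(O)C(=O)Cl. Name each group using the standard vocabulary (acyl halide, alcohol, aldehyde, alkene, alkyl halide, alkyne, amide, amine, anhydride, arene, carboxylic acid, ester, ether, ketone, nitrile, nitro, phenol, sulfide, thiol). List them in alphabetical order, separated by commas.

acyl halide, alcohol, alkyl halide, arene, ester, ether, phenol

Taking each segment in turn:
  HOC6H4: –OH attached directly to an aromatic ring → phenol (not alcohol); the ring itself is an arene.
  CH2OCH2: C–O–C with sp³ carbons on both sides and no adjacent C=O → ether.
  CH(COCl): pendant –C(=O)X: carbonyl C bonded to C and halogen → acyl halide.
  CH(F): halogen on an sp³ carbon → alkyl halide.
  CH(OCOCH3): pendant –OC(=O)CH3: an acyloxy group → ester.
  CH(OH): –OH on an sp³ carbon → alcohol (secondary).
  COCl: –C(=O)Cl: carbonyl C bonded to C and to a halogen → acyl halide (not alkyl halide).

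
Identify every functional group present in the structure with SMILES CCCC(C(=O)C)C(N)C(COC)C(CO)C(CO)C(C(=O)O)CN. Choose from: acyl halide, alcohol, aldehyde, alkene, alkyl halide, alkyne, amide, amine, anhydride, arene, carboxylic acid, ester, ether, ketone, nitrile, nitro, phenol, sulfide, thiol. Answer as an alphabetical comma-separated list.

Reading the structure from left to right:
  CH(COCH3): pendant –COCH3: carbonyl C bonded to two carbons → ketone.
  CH(NH2): –NH2 on an sp³ carbon with no adjacent C=O → amine.
  CH(CH2OCH3): pendant –CH2OCH3: C–O–C linkage → ether.
  CH(CH2OH): pendant –CH2OH on an sp³ backbone C → alcohol.
  CH(CH2OH): pendant –CH2OH on an sp³ backbone C → alcohol.
  CH(COOH): pendant –COOH: carbonyl C bonded to C and –OH → carboxylic acid.
  CH2NH2: –NH2 on an sp³ carbon with no adjacent C=O → amine.

alcohol, amine, carboxylic acid, ether, ketone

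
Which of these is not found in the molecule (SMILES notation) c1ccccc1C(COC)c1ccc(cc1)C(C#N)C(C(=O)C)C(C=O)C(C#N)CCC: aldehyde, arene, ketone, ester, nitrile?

ketone: present (CH(COCH3) — pendant –COCH3: carbonyl C bonded to two carbons → ketone).
nitrile: present (CH(CN) — pendant –C≡N: nitrile).
aldehyde: present (CH(CHO) — pendant –CHO: carbonyl C bonded to C and H → aldehyde).
arene: present (C6H5 — C6H5– phenyl ring → arene).
ester: no segment matches this pattern.

ester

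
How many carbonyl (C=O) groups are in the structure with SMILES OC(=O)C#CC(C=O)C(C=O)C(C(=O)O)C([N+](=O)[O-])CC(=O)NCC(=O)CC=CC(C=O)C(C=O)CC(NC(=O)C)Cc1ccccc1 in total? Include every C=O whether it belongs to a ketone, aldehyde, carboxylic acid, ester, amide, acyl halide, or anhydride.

9

HOOC: carboxylic acid, 1 C=O (running total 1).
CH(CHO): aldehyde, 1 C=O (running total 2).
CH(CHO): aldehyde, 1 C=O (running total 3).
CH(COOH): carboxylic acid, 1 C=O (running total 4).
CH2CONHCH2: amide, 1 C=O (running total 5).
CO: ketone, 1 C=O (running total 6).
CH(CHO): aldehyde, 1 C=O (running total 7).
CH(CHO): aldehyde, 1 C=O (running total 8).
CH(NHCOCH3): amide, 1 C=O (running total 9).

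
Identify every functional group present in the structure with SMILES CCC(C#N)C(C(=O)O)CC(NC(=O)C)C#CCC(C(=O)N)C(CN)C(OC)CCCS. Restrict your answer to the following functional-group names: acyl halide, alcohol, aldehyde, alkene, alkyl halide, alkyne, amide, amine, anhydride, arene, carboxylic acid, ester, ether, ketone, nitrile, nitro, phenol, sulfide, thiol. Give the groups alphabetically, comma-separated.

Working along the chain:
  CH(CN): pendant –C≡N: nitrile.
  CH(COOH): pendant –COOH: carbonyl C bonded to C and –OH → carboxylic acid.
  CH(NHCOCH3): pendant –NHC(=O)CH3: N bonded to a carbonyl → amide (not amine).
  C≡C: C≡C triple bond → alkyne.
  CH(CONH2): pendant –CONH2: carbonyl C bonded to C and N → amide.
  CH(CH2NH2): pendant –CH2NH2: N on sp³ C, no adjacent C=O → amine.
  CH(OCH3): pendant –OCH3: C–O–C with sp³ C, no adjacent C=O → ether.
  CH2SH: –SH on an sp³ carbon → thiol.

alkyne, amide, amine, carboxylic acid, ether, nitrile, thiol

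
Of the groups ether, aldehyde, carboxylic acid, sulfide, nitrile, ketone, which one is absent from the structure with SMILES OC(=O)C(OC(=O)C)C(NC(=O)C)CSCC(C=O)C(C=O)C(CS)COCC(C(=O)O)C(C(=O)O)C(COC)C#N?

ketone

ether: present (CH2OCH2 — C–O–C with sp³ carbons on both sides and no adjacent C=O → ether).
nitrile: present (CN — –C≡N: carbon triple-bonded to nitrogen → nitrile).
sulfide: present (CH2SCH2 — C–S–C linkage → sulfide (thioether)).
carboxylic acid: present (HOOC — –COOH: carbonyl C bonded to –OH and C → carboxylic acid (the –OH is not a separate alcohol)).
aldehyde: present (CH(CHO) — pendant –CHO: carbonyl C bonded to C and H → aldehyde).
ketone: absent. In CH(OCOCH3), the C=O is bonded to an –O–C group, which defines an ester, not a ketone. In CH(NHCOCH3), the C=O is bonded to nitrogen, which defines an amide, not a ketone. In each of HOOC and CH(COOH), the C=O bears an –OH, making it a carboxylic acid rather than a ketone. In CH(CHO), the carbonyl carbon carries an H, so it is an aldehyde, not a ketone.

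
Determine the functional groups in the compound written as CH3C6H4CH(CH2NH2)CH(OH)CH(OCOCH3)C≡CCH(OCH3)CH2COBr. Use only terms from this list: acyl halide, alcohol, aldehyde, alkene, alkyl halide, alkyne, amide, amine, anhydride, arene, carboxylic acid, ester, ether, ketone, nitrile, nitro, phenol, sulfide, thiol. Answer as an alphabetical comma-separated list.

Taking each segment in turn:
  C6H4: para-disubstituted benzene ring → arene.
  CH(CH2NH2): pendant –CH2NH2: N on sp³ C, no adjacent C=O → amine.
  CH(OH): –OH on an sp³ carbon → alcohol (secondary).
  CH(OCOCH3): pendant –OC(=O)CH3: an acyloxy group → ester.
  C≡C: C≡C triple bond → alkyne.
  CH(OCH3): pendant –OCH3: C–O–C with sp³ C, no adjacent C=O → ether.
  COBr: –C(=O)Br: carbonyl C bonded to C and to a halogen → acyl halide (not alkyl halide).

acyl halide, alcohol, alkyne, amine, arene, ester, ether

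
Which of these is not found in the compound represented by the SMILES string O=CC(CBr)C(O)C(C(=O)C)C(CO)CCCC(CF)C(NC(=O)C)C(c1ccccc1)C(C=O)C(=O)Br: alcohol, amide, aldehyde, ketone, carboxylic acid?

ketone: present (CH(COCH3) — pendant –COCH3: carbonyl C bonded to two carbons → ketone).
amide: present (CH(NHCOCH3) — pendant –NHC(=O)CH3: N bonded to a carbonyl → amide (not amine)).
aldehyde: present (OHC — terminal –CHO: carbonyl C bonded to H and C → aldehyde).
alcohol: present (CH(OH) — –OH on an sp³ carbon → alcohol (secondary)).
carboxylic acid: absent. In CH(NHCOCH3), the carbonyl is bonded to nitrogen, not to –OH; that is an amide.

carboxylic acid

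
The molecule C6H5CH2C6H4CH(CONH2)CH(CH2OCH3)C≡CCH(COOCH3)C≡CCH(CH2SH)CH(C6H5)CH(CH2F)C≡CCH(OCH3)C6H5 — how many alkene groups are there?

C6H5– phenyl ring → arene.
para-disubstituted benzene ring → arene.
pendant –CONH2: carbonyl C bonded to C and N → amide.
pendant –CH2OCH3: C–O–C linkage → ether.
C≡C triple bond → alkyne.
pendant –COOCH3: carbonyl C bonded to C and –OCH3 → ester.
C≡C triple bond → alkyne.
pendant –CH2SH → thiol.
pendant –C6H5: benzene ring → arene.
pendant –CH2X: halogen on sp³ carbon → alkyl halide.
C≡C triple bond → alkyne.
pendant –OCH3: C–O–C with sp³ C, no adjacent C=O → ether.
–C6H5 phenyl ring → arene.
No segment is a alkene: C6H5 is arene, not alkene; C6H4 is arene, not alkene; C≡C is alkyne, not alkene. → 0.

0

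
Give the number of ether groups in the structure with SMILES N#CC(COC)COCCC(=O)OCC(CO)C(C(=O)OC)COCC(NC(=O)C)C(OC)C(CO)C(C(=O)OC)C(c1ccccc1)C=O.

4

Working along the chain:
  N≡C: N≡C–: carbon triple-bonded to nitrogen → nitrile.
  CH(CH2OCH3): pendant –CH2OCH3: C–O–C linkage → ether.
  CH2OCH2: C–O–C with sp³ carbons on both sides and no adjacent C=O → ether.
  CH2COOCH2: –C(=O)–O–C with C on the carbonyl side → ester.
  CH(CH2OH): pendant –CH2OH on an sp³ backbone C → alcohol.
  CH(COOCH3): pendant –COOCH3: carbonyl C bonded to C and –OCH3 → ester.
  CH2OCH2: C–O–C with sp³ carbons on both sides and no adjacent C=O → ether.
  CH(NHCOCH3): pendant –NHC(=O)CH3: N bonded to a carbonyl → amide (not amine).
  CH(OCH3): pendant –OCH3: C–O–C with sp³ C, no adjacent C=O → ether.
  CH(CH2OH): pendant –CH2OH on an sp³ backbone C → alcohol.
  CH(COOCH3): pendant –COOCH3: carbonyl C bonded to C and –OCH3 → ester.
  CH(C6H5): pendant –C6H5: benzene ring → arene.
  CHO: terminal –CHO: carbonyl C bonded to H and C → aldehyde.
Ether appears at: CH(CH2OCH3), CH2OCH2, CH2OCH2, CH(OCH3) → 4.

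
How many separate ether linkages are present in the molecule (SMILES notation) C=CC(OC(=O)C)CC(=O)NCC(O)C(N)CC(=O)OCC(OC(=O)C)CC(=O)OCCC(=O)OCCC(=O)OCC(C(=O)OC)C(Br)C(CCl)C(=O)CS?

C=C double bond → alkene.
pendant –OC(=O)CH3: an acyloxy group → ester.
–C(=O)–N– linkage → amide (the N is not an amine).
–OH on an sp³ carbon → alcohol (secondary).
–NH2 on an sp³ carbon with no adjacent C=O → amine.
–C(=O)–O–C with C on the carbonyl side → ester.
pendant –OC(=O)CH3: an acyloxy group → ester.
–C(=O)–O–C with C on the carbonyl side → ester.
–C(=O)–O–C with C on the carbonyl side → ester.
–C(=O)–O–C with C on the carbonyl side → ester.
pendant –COOCH3: carbonyl C bonded to C and –OCH3 → ester.
halogen on an sp³ carbon → alkyl halide.
pendant –CH2X: halogen on sp³ carbon → alkyl halide.
–C(=O)– with carbon on both sides → ketone.
–SH on an sp³ carbon → thiol.
No segment is a ether: CH(OCOCH3) is ester, not ether; CH(OH) is alcohol, not ether; CH2COOCH2 is ester, not ether. → 0.

0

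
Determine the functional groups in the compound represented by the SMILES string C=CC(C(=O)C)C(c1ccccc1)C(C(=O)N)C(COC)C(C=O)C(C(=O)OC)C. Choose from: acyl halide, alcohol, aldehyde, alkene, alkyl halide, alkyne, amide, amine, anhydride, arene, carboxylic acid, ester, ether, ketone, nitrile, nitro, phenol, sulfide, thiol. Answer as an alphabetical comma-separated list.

Reading the structure from left to right:
  CH2=CH: C=C double bond → alkene.
  CH(COCH3): pendant –COCH3: carbonyl C bonded to two carbons → ketone.
  CH(C6H5): pendant –C6H5: benzene ring → arene.
  CH(CONH2): pendant –CONH2: carbonyl C bonded to C and N → amide.
  CH(CH2OCH3): pendant –CH2OCH3: C–O–C linkage → ether.
  CH(CHO): pendant –CHO: carbonyl C bonded to C and H → aldehyde.
  CH(COOCH3): pendant –COOCH3: carbonyl C bonded to C and –OCH3 → ester.

aldehyde, alkene, amide, arene, ester, ether, ketone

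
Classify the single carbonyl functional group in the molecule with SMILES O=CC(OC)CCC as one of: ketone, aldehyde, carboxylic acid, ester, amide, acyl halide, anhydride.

The carbonyl is in the OHC segment: terminal –CHO: carbonyl C bonded to H and C → aldehyde.

aldehyde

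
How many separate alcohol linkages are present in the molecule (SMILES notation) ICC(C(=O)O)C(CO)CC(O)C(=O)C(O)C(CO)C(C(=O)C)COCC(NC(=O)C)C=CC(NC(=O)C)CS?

Taking each segment in turn:
  ICH2: halogen on an sp³ carbon → alkyl halide.
  CH(COOH): pendant –COOH: carbonyl C bonded to C and –OH → carboxylic acid.
  CH(CH2OH): pendant –CH2OH on an sp³ backbone C → alcohol.
  CH(OH): –OH on an sp³ carbon → alcohol (secondary).
  CO: –C(=O)– with carbon on both sides → ketone.
  CH(OH): –OH on an sp³ carbon → alcohol (secondary).
  CH(CH2OH): pendant –CH2OH on an sp³ backbone C → alcohol.
  CH(COCH3): pendant –COCH3: carbonyl C bonded to two carbons → ketone.
  CH2OCH2: C–O–C with sp³ carbons on both sides and no adjacent C=O → ether.
  CH(NHCOCH3): pendant –NHC(=O)CH3: N bonded to a carbonyl → amide (not amine).
  CH=CH: C=C double bond → alkene.
  CH(NHCOCH3): pendant –NHC(=O)CH3: N bonded to a carbonyl → amide (not amine).
  CH2SH: –SH on an sp³ carbon → thiol.
Alcohol appears at: CH(CH2OH), CH(OH), CH(OH), CH(CH2OH) → 4.

4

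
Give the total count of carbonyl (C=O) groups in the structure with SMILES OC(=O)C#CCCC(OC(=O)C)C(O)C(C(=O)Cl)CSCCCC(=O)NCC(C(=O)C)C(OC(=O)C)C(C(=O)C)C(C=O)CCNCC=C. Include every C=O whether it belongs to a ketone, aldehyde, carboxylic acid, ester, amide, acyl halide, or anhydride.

8

HOOC: carboxylic acid, 1 C=O (running total 1).
CH(OCOCH3): ester, 1 C=O (running total 2).
CH(COCl): acyl halide, 1 C=O (running total 3).
CH2CONHCH2: amide, 1 C=O (running total 4).
CH(COCH3): ketone, 1 C=O (running total 5).
CH(OCOCH3): ester, 1 C=O (running total 6).
CH(COCH3): ketone, 1 C=O (running total 7).
CH(CHO): aldehyde, 1 C=O (running total 8).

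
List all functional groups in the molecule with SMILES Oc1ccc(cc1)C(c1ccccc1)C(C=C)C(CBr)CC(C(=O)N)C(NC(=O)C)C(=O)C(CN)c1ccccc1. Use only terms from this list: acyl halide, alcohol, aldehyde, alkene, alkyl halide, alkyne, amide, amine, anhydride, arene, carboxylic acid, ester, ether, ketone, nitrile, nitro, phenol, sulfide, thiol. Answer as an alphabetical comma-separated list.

alkene, alkyl halide, amide, amine, arene, ketone, phenol

Reading the structure from left to right:
  HOC6H4: –OH attached directly to an aromatic ring → phenol (not alcohol); the ring itself is an arene.
  CH(C6H5): pendant –C6H5: benzene ring → arene.
  CH(CH=CH2): pendant –CH=CH2: C=C double bond → alkene.
  CH(CH2Br): pendant –CH2X: halogen on sp³ carbon → alkyl halide.
  CH(CONH2): pendant –CONH2: carbonyl C bonded to C and N → amide.
  CH(NHCOCH3): pendant –NHC(=O)CH3: N bonded to a carbonyl → amide (not amine).
  CO: –C(=O)– with carbon on both sides → ketone.
  CH(CH2NH2): pendant –CH2NH2: N on sp³ C, no adjacent C=O → amine.
  C6H5: –C6H5 phenyl ring → arene.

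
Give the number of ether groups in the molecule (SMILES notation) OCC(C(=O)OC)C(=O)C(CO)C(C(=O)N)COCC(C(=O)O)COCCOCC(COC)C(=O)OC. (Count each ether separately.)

4

Working along the chain:
  HOCH2: HO– on an sp³ carbon → alcohol.
  CH(COOCH3): pendant –COOCH3: carbonyl C bonded to C and –OCH3 → ester.
  CO: –C(=O)– with carbon on both sides → ketone.
  CH(CH2OH): pendant –CH2OH on an sp³ backbone C → alcohol.
  CH(CONH2): pendant –CONH2: carbonyl C bonded to C and N → amide.
  CH2OCH2: C–O–C with sp³ carbons on both sides and no adjacent C=O → ether.
  CH(COOH): pendant –COOH: carbonyl C bonded to C and –OH → carboxylic acid.
  CH2OCH2: C–O–C with sp³ carbons on both sides and no adjacent C=O → ether.
  CH2OCH2: C–O–C with sp³ carbons on both sides and no adjacent C=O → ether.
  CH(CH2OCH3): pendant –CH2OCH3: C–O–C linkage → ether.
  COOCH3: –C(=O)OCH3: carbonyl C bonded to C and to –OCH3 → ester (not ketone + ether).
Ether appears at: CH2OCH2, CH2OCH2, CH2OCH2, CH(CH2OCH3) → 4.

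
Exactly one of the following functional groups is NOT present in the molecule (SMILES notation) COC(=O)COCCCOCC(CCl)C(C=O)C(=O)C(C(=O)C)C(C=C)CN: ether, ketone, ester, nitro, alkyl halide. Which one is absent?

ester: present (CH3OOC — CH3O–C(=O)–: carbonyl C bonded to C and to –OCH3 → ester (not ketone + ether)).
alkyl halide: present (CH(CH2Cl) — pendant –CH2X: halogen on sp³ carbon → alkyl halide).
ketone: present (CO — –C(=O)– with carbon on both sides → ketone).
ether: present (CH2OCH2 — C–O–C with sp³ carbons on both sides and no adjacent C=O → ether).
nitro: no segment matches this pattern.

nitro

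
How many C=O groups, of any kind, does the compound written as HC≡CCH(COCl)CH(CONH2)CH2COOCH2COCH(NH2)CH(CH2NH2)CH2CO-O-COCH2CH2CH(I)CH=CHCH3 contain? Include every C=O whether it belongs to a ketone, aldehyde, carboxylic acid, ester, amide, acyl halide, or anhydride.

CH(COCl): acyl halide, 1 C=O (running total 1).
CH(CONH2): amide, 1 C=O (running total 2).
CH2COOCH2: ester, 1 C=O (running total 3).
CO: ketone, 1 C=O (running total 4).
CH2CO-O-COCH2: anhydride, 2 C=O (running total 6).

6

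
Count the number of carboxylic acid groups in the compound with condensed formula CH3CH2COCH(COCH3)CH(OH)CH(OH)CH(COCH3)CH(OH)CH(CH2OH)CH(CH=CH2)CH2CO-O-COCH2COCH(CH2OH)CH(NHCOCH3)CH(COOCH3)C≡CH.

0

–C(=O)– with carbon on both sides → ketone.
pendant –COCH3: carbonyl C bonded to two carbons → ketone.
–OH on an sp³ carbon → alcohol (secondary).
–OH on an sp³ carbon → alcohol (secondary).
pendant –COCH3: carbonyl C bonded to two carbons → ketone.
–OH on an sp³ carbon → alcohol (secondary).
pendant –CH2OH on an sp³ backbone C → alcohol.
pendant –CH=CH2: C=C double bond → alkene.
two acyl groups sharing one oxygen, –C(=O)–O–C(=O)– → anhydride.
–C(=O)– with carbon on both sides → ketone.
pendant –CH2OH on an sp³ backbone C → alcohol.
pendant –NHC(=O)CH3: N bonded to a carbonyl → amide (not amine).
pendant –COOCH3: carbonyl C bonded to C and –OCH3 → ester.
C≡C triple bond → alkyne.
No segment is a carboxylic acid: CH(OH) is alcohol, not carboxylic acid; CH(OH) is alcohol, not carboxylic acid; CH(OH) is alcohol, not carboxylic acid. → 0.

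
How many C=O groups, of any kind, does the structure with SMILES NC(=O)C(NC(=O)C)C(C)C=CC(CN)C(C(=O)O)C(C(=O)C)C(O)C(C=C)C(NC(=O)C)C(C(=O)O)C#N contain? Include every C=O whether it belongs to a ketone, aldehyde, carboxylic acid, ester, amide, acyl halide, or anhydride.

6

H2NCO: amide, 1 C=O (running total 1).
CH(NHCOCH3): amide, 1 C=O (running total 2).
CH(COOH): carboxylic acid, 1 C=O (running total 3).
CH(COCH3): ketone, 1 C=O (running total 4).
CH(NHCOCH3): amide, 1 C=O (running total 5).
CH(COOH): carboxylic acid, 1 C=O (running total 6).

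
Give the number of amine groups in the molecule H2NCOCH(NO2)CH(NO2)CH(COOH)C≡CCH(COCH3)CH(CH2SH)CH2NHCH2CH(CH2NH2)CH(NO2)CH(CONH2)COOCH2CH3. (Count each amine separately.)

Taking each segment in turn:
  H2NCO: –C(=O)NH2: carbonyl C bonded to C and to N → amide (the N is not a separate amine).
  CH(NO2): –NO2 on an sp³ carbon → nitro (the N=O is not a carbonyl).
  CH(NO2): –NO2 on an sp³ carbon → nitro (the N=O is not a carbonyl).
  CH(COOH): pendant –COOH: carbonyl C bonded to C and –OH → carboxylic acid.
  C≡C: C≡C triple bond → alkyne.
  CH(COCH3): pendant –COCH3: carbonyl C bonded to two carbons → ketone.
  CH(CH2SH): pendant –CH2SH → thiol.
  CH2NHCH2: C–N–C with sp³ carbons and no adjacent C=O → amine (secondary).
  CH(CH2NH2): pendant –CH2NH2: N on sp³ C, no adjacent C=O → amine.
  CH(NO2): –NO2 on an sp³ carbon → nitro (the N=O is not a carbonyl).
  CH(CONH2): pendant –CONH2: carbonyl C bonded to C and N → amide.
  COOCH2CH3: –C(=O)OCH2CH3: carbonyl C bonded to C and to –OEt → ester.
Amine appears at: CH2NHCH2, CH(CH2NH2) → 2.

2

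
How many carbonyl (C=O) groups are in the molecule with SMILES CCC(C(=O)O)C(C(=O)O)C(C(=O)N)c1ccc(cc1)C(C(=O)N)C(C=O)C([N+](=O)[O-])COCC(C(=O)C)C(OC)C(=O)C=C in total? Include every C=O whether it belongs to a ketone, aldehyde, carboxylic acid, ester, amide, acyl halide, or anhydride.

CH(COOH): carboxylic acid, 1 C=O (running total 1).
CH(COOH): carboxylic acid, 1 C=O (running total 2).
CH(CONH2): amide, 1 C=O (running total 3).
CH(CONH2): amide, 1 C=O (running total 4).
CH(CHO): aldehyde, 1 C=O (running total 5).
CH(COCH3): ketone, 1 C=O (running total 6).
CO: ketone, 1 C=O (running total 7).

7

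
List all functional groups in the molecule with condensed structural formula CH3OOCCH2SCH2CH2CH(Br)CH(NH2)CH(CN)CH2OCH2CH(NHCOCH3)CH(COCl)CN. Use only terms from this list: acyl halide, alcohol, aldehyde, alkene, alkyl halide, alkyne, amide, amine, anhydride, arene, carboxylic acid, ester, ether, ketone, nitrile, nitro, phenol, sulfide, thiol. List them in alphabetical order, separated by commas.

acyl halide, alkyl halide, amide, amine, ester, ether, nitrile, sulfide

CH3O–C(=O)–: carbonyl C bonded to C and to –OCH3 → ester (not ketone + ether).
C–S–C linkage → sulfide (thioether).
halogen on an sp³ carbon → alkyl halide.
–NH2 on an sp³ carbon with no adjacent C=O → amine.
pendant –C≡N: nitrile.
C–O–C with sp³ carbons on both sides and no adjacent C=O → ether.
pendant –NHC(=O)CH3: N bonded to a carbonyl → amide (not amine).
pendant –C(=O)X: carbonyl C bonded to C and halogen → acyl halide.
–C≡N: carbon triple-bonded to nitrogen → nitrile.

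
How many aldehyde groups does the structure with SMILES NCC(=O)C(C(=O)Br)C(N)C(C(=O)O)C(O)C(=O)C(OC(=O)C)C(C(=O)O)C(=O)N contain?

0

–NH2 on an sp³ carbon with no adjacent C=O → amine.
–C(=O)– with carbon on both sides → ketone.
pendant –C(=O)X: carbonyl C bonded to C and halogen → acyl halide.
–NH2 on an sp³ carbon with no adjacent C=O → amine.
pendant –COOH: carbonyl C bonded to C and –OH → carboxylic acid.
–OH on an sp³ carbon → alcohol (secondary).
–C(=O)– with carbon on both sides → ketone.
pendant –OC(=O)CH3: an acyloxy group → ester.
pendant –COOH: carbonyl C bonded to C and –OH → carboxylic acid.
–C(=O)NH2: carbonyl C bonded to C and to N → amide (the N is not a separate amine).
No segment is a aldehyde: CO is ketone, not aldehyde; CH(COBr) is acyl halide, not aldehyde; CH(COOH) is carboxylic acid, not aldehyde. → 0.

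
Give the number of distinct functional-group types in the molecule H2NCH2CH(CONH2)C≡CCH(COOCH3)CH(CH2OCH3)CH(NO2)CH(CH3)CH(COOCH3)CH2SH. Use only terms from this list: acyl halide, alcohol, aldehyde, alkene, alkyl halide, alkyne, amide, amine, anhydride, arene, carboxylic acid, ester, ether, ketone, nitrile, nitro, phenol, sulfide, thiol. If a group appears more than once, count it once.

Reading the structure from left to right:
  H2NCH2: –NH2 on an sp³ carbon with no adjacent C=O → amine.
  CH(CONH2): pendant –CONH2: carbonyl C bonded to C and N → amide.
  C≡C: C≡C triple bond → alkyne.
  CH(COOCH3): pendant –COOCH3: carbonyl C bonded to C and –OCH3 → ester.
  CH(CH2OCH3): pendant –CH2OCH3: C–O–C linkage → ether.
  CH(NO2): –NO2 on an sp³ carbon → nitro (the N=O is not a carbonyl).
  CH(COOCH3): pendant –COOCH3: carbonyl C bonded to C and –OCH3 → ester.
  CH2SH: –SH on an sp³ carbon → thiol.
Distinct types present: alkyne, amide, amine, ester, ether, nitro, thiol.

7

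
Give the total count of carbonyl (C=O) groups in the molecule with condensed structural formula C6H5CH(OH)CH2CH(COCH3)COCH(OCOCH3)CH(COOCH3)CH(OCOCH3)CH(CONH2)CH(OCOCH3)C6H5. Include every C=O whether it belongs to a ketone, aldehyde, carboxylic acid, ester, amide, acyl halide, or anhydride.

7

CH(COCH3): ketone, 1 C=O (running total 1).
CO: ketone, 1 C=O (running total 2).
CH(OCOCH3): ester, 1 C=O (running total 3).
CH(COOCH3): ester, 1 C=O (running total 4).
CH(OCOCH3): ester, 1 C=O (running total 5).
CH(CONH2): amide, 1 C=O (running total 6).
CH(OCOCH3): ester, 1 C=O (running total 7).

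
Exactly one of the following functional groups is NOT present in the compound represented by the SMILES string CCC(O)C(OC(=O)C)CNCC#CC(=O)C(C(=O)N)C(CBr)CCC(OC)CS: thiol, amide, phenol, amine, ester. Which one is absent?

thiol: present (CH2SH — –SH on an sp³ carbon → thiol).
ester: present (CH(OCOCH3) — pendant –OC(=O)CH3: an acyloxy group → ester).
amide: present (CH(CONH2) — pendant –CONH2: carbonyl C bonded to C and N → amide).
amine: present (CH2NHCH2 — C–N–C with sp³ carbons and no adjacent C=O → amine (secondary)).
phenol: absent. In CH(OH), the –OH is on an sp³ carbon, not on an aromatic ring, so it is an alcohol.

phenol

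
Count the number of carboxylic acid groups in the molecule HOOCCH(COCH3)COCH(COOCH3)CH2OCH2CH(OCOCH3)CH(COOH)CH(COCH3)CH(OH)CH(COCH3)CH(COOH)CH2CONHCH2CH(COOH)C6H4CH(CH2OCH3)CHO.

–COOH: carbonyl C bonded to –OH and C → carboxylic acid (the –OH is not a separate alcohol).
pendant –COCH3: carbonyl C bonded to two carbons → ketone.
–C(=O)– with carbon on both sides → ketone.
pendant –COOCH3: carbonyl C bonded to C and –OCH3 → ester.
C–O–C with sp³ carbons on both sides and no adjacent C=O → ether.
pendant –OC(=O)CH3: an acyloxy group → ester.
pendant –COOH: carbonyl C bonded to C and –OH → carboxylic acid.
pendant –COCH3: carbonyl C bonded to two carbons → ketone.
–OH on an sp³ carbon → alcohol (secondary).
pendant –COCH3: carbonyl C bonded to two carbons → ketone.
pendant –COOH: carbonyl C bonded to C and –OH → carboxylic acid.
–C(=O)–N– linkage → amide (the N is not an amine).
pendant –COOH: carbonyl C bonded to C and –OH → carboxylic acid.
para-disubstituted benzene ring → arene.
pendant –CH2OCH3: C–O–C linkage → ether.
terminal –CHO: carbonyl C bonded to H and C → aldehyde.
Carboxylic acid appears at: HOOC, CH(COOH), CH(COOH), CH(COOH) → 4.

4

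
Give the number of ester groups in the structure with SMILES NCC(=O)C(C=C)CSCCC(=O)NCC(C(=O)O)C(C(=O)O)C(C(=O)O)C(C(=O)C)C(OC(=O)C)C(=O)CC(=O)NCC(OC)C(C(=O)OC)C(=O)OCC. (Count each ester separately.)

Taking each segment in turn:
  H2NCH2: –NH2 on an sp³ carbon with no adjacent C=O → amine.
  CO: –C(=O)– with carbon on both sides → ketone.
  CH(CH=CH2): pendant –CH=CH2: C=C double bond → alkene.
  CH2SCH2: C–S–C linkage → sulfide (thioether).
  CH2CONHCH2: –C(=O)–N– linkage → amide (the N is not an amine).
  CH(COOH): pendant –COOH: carbonyl C bonded to C and –OH → carboxylic acid.
  CH(COOH): pendant –COOH: carbonyl C bonded to C and –OH → carboxylic acid.
  CH(COOH): pendant –COOH: carbonyl C bonded to C and –OH → carboxylic acid.
  CH(COCH3): pendant –COCH3: carbonyl C bonded to two carbons → ketone.
  CH(OCOCH3): pendant –OC(=O)CH3: an acyloxy group → ester.
  CO: –C(=O)– with carbon on both sides → ketone.
  CH2CONHCH2: –C(=O)–N– linkage → amide (the N is not an amine).
  CH(OCH3): pendant –OCH3: C–O–C with sp³ C, no adjacent C=O → ether.
  CH(COOCH3): pendant –COOCH3: carbonyl C bonded to C and –OCH3 → ester.
  COOCH2CH3: –C(=O)OCH2CH3: carbonyl C bonded to C and to –OEt → ester.
Ester appears at: CH(OCOCH3), CH(COOCH3), COOCH2CH3 → 3.

3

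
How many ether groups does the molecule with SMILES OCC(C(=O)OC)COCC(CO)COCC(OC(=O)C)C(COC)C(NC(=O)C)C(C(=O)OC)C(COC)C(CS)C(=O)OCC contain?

4

HO– on an sp³ carbon → alcohol.
pendant –COOCH3: carbonyl C bonded to C and –OCH3 → ester.
C–O–C with sp³ carbons on both sides and no adjacent C=O → ether.
pendant –CH2OH on an sp³ backbone C → alcohol.
C–O–C with sp³ carbons on both sides and no adjacent C=O → ether.
pendant –OC(=O)CH3: an acyloxy group → ester.
pendant –CH2OCH3: C–O–C linkage → ether.
pendant –NHC(=O)CH3: N bonded to a carbonyl → amide (not amine).
pendant –COOCH3: carbonyl C bonded to C and –OCH3 → ester.
pendant –CH2OCH3: C–O–C linkage → ether.
pendant –CH2SH → thiol.
–C(=O)OCH2CH3: carbonyl C bonded to C and to –OEt → ester.
Ether appears at: CH2OCH2, CH2OCH2, CH(CH2OCH3), CH(CH2OCH3) → 4.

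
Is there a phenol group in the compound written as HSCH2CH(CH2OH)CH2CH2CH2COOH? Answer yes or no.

no

Taking each segment in turn:
  HSCH2: –SH on an sp³ carbon → thiol.
  CH(CH2OH): pendant –CH2OH on an sp³ backbone C → alcohol.
  COOH: –COOH: carbonyl C bonded to –OH and C → carboxylic acid (the –OH is not a separate alcohol).
In CH(CH2OH), the –OH is on an sp³ carbon, not on an aromatic ring, so it is an alcohol.
The groups actually present are: alcohol, carboxylic acid, thiol.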